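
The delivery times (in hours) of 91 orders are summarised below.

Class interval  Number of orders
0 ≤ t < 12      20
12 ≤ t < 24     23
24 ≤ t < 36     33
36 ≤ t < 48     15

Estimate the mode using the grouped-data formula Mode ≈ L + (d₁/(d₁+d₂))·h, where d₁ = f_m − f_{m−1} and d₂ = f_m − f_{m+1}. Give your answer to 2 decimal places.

Modal class: 24 ≤ t < 36 (highest frequency 33).
d₁ = 33 − 23 = 10, d₂ = 33 − 15 = 18
Mode ≈ 24 + (10/(10+18)) × 12 = 24 + 4.2857 = 28.2857

28.29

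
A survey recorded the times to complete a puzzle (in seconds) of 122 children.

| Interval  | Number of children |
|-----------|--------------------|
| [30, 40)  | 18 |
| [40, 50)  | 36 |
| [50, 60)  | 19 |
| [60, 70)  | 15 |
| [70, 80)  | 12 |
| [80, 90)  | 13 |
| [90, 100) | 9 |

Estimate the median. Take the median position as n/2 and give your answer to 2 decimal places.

53.68

Cumulative frequencies: 18, 54, 73, 88, 100, 113, 122
n = 122; position = n/2 = 61.
This falls in the class [50, 60): L = 50, F = 54, f = 19, h = 10.
Median ≈ 50 + ((61 − 54) / 19) × 10 = 53.6842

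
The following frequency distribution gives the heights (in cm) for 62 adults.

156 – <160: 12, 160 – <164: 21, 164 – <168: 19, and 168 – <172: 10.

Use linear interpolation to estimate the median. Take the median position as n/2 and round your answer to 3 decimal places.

Cumulative frequencies: 12, 33, 52, 62
n = 62; position = n/2 = 31.
This falls in the class 160 – <164: L = 160, F = 12, f = 21, h = 4.
Median ≈ 160 + ((31 − 12) / 21) × 4 = 163.6190

163.619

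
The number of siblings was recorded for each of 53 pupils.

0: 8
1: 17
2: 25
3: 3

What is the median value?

2

Cumulative frequencies: 8, 25, 50, 53
n = 53, so the median is the value in position (n+1)/2 = 27.
Position 27 falls at value 2.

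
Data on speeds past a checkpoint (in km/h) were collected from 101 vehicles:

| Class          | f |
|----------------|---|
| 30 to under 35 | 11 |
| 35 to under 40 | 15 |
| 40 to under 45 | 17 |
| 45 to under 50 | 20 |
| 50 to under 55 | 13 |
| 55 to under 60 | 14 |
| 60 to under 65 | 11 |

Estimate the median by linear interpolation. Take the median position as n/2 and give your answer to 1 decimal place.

46.9

Cumulative frequencies: 11, 26, 43, 63, 76, 90, 101
n = 101; position = n/2 = 50.5.
This falls in the class 45 to under 50: L = 45, F = 43, f = 20, h = 5.
Median ≈ 45 + ((50.5 − 43) / 20) × 5 = 46.8750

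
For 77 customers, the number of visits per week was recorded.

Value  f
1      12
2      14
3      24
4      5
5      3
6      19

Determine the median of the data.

3

Cumulative frequencies: 12, 26, 50, 55, 58, 77
n = 77, so the median is the value in position (n+1)/2 = 39.
Position 39 falls at value 3.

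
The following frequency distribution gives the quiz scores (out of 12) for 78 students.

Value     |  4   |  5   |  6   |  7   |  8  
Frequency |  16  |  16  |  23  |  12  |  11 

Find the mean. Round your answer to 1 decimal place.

Values: 4, 5, 6, 7, 8
Σfx = 16×4 + 16×5 + 23×6 + 12×7 + 11×8 = 454
n = Σf = 78
Mean = 454 / 78 = 5.8205

5.8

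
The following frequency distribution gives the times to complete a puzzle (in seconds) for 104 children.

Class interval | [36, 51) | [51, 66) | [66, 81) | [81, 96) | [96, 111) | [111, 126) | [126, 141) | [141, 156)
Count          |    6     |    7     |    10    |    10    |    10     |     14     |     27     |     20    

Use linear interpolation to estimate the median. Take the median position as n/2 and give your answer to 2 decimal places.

120.64

Cumulative frequencies: 6, 13, 23, 33, 43, 57, 84, 104
n = 104; position = n/2 = 52.
This falls in the class [111, 126): L = 111, F = 43, f = 14, h = 15.
Median ≈ 111 + ((52 − 43) / 14) × 15 = 120.6429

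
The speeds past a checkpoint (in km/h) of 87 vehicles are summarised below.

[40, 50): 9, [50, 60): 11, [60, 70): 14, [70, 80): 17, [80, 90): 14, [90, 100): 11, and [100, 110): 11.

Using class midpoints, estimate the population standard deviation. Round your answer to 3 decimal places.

18.432

Midpoints: 45, 55, 65, 75, 85, 95, 105
n = 87, Σfm = 6585, mean = 75.6897
Σfm² = 527975
Σf(m − x̄)² = Σfm² − (Σfm)²/n = 527975 − 6585²/87 = 29558.6207
Population variance = 29558.6207 / 87 = 339.7543
Standard deviation = √339.7543 = 18.4324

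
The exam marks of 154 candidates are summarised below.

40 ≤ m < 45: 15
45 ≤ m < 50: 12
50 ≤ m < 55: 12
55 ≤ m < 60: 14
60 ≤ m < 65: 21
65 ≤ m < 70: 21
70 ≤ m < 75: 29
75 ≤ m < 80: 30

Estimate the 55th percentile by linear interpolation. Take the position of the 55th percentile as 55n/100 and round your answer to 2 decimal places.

67.55

Cumulative frequencies: 15, 27, 39, 53, 74, 95, 124, 154
n = 154; position = 55n/100 = 84.7.
This falls in the class 65 ≤ m < 70: L = 65, F = 74, f = 21, h = 5.
55th percentile ≈ 65 + ((84.7 − 74) / 21) × 5 = 67.5476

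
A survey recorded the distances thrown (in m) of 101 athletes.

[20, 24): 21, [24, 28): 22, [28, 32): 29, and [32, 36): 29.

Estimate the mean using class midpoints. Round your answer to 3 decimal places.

Midpoints: 22, 26, 30, 34
Σfm = 21×22 + 22×26 + 29×30 + 29×34 = 2890
n = Σf = 101
Mean = 2890 / 101 = 28.6139

28.614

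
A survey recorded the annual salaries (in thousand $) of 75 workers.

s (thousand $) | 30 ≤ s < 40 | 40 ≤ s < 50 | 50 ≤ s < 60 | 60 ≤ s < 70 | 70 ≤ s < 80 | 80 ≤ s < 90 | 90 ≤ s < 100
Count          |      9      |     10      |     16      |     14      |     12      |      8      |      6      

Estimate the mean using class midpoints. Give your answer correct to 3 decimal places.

Midpoints: 35, 45, 55, 65, 75, 85, 95
Σfm = 9×35 + 10×45 + 16×55 + 14×65 + 12×75 + 8×85 + 6×95 = 4705
n = Σf = 75
Mean = 4705 / 75 = 62.7333

62.733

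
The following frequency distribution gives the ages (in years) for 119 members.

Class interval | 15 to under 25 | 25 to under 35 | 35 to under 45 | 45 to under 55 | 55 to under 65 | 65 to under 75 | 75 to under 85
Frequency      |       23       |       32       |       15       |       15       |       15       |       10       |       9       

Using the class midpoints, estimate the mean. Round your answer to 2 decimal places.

Midpoints: 20, 30, 40, 50, 60, 70, 80
Σfm = 23×20 + 32×30 + 15×40 + 15×50 + 15×60 + 10×70 + 9×80 = 5090
n = Σf = 119
Mean = 5090 / 119 = 42.7731

42.77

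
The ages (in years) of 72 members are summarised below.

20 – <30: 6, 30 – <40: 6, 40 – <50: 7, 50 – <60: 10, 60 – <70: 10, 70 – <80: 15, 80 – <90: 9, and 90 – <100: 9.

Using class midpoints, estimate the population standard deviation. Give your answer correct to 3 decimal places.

Midpoints: 25, 35, 45, 55, 65, 75, 85, 95
n = 72, Σfm = 4620, mean = 64.1667
Σfm² = 328400
Σf(m − x̄)² = Σfm² − (Σfm)²/n = 328400 − 4620²/72 = 31950.0000
Population variance = 31950.0000 / 72 = 443.7500
Standard deviation = √443.7500 = 21.0654

21.065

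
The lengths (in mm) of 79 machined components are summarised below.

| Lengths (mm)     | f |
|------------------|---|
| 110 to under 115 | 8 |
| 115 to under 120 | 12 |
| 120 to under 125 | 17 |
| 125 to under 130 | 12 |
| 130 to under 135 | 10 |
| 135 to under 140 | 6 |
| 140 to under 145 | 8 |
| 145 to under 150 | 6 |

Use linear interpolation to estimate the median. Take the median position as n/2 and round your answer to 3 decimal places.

Cumulative frequencies: 8, 20, 37, 49, 59, 65, 73, 79
n = 79; position = n/2 = 39.5.
This falls in the class 125 to under 130: L = 125, F = 37, f = 12, h = 5.
Median ≈ 125 + ((39.5 − 37) / 12) × 5 = 126.0417

126.042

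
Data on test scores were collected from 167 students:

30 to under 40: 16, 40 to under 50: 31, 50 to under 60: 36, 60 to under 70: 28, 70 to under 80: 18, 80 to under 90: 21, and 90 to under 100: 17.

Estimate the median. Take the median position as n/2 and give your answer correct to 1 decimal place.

60.2

Cumulative frequencies: 16, 47, 83, 111, 129, 150, 167
n = 167; position = n/2 = 83.5.
This falls in the class 60 to under 70: L = 60, F = 83, f = 28, h = 10.
Median ≈ 60 + ((83.5 − 83) / 28) × 10 = 60.1786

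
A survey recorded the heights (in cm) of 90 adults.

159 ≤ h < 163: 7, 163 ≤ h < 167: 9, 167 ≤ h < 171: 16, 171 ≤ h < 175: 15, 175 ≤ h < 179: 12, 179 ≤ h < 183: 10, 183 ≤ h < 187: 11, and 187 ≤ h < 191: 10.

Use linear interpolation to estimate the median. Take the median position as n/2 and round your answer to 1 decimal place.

174.5

Cumulative frequencies: 7, 16, 32, 47, 59, 69, 80, 90
n = 90; position = n/2 = 45.
This falls in the class 171 ≤ h < 175: L = 171, F = 32, f = 15, h = 4.
Median ≈ 171 + ((45 − 32) / 15) × 4 = 174.4667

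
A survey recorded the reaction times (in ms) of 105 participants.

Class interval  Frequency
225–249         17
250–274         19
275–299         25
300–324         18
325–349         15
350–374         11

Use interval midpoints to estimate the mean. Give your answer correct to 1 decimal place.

293.7

Midpoints: 237, 262, 287, 312, 337, 362
Σfm = 17×237 + 19×262 + 25×287 + 18×312 + 15×337 + 11×362 = 30835
n = Σf = 105
Mean = 30835 / 105 = 293.6667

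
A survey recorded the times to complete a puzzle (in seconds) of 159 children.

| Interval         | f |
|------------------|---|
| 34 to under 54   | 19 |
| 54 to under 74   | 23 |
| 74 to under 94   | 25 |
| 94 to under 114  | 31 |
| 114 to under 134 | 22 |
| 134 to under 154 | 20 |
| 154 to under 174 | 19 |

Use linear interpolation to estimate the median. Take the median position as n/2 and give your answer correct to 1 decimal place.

102.1

Cumulative frequencies: 19, 42, 67, 98, 120, 140, 159
n = 159; position = n/2 = 79.5.
This falls in the class 94 to under 114: L = 94, F = 67, f = 31, h = 20.
Median ≈ 94 + ((79.5 − 67) / 31) × 20 = 102.0645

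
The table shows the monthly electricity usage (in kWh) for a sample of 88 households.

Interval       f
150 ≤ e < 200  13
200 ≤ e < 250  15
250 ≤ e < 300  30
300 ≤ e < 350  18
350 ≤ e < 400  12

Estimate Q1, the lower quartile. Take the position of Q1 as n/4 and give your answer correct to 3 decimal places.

230.000

Cumulative frequencies: 13, 28, 58, 76, 88
n = 88; position = n/4 = 22.
This falls in the class 200 ≤ e < 250: L = 200, F = 13, f = 15, h = 50.
Lower quartile ≈ 200 + ((22 − 13) / 15) × 50 = 230.0000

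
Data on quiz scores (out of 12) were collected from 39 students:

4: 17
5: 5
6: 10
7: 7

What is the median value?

Cumulative frequencies: 17, 22, 32, 39
n = 39, so the median is the value in position (n+1)/2 = 20.
Position 20 falls at value 5.

5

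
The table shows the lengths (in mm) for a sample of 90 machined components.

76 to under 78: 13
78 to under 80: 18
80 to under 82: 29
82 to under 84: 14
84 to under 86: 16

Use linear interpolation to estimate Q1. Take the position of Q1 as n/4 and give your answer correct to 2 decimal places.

Cumulative frequencies: 13, 31, 60, 74, 90
n = 90; position = n/4 = 22.5.
This falls in the class 78 to under 80: L = 78, F = 13, f = 18, h = 2.
Lower quartile ≈ 78 + ((22.5 − 13) / 18) × 2 = 79.0556

79.06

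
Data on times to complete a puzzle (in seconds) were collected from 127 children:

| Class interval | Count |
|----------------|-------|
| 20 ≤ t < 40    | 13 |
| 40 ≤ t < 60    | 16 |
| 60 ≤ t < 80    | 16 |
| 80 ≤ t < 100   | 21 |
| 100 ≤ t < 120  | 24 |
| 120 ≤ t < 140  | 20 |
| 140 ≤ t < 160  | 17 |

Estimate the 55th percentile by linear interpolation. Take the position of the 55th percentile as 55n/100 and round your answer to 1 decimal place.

Cumulative frequencies: 13, 29, 45, 66, 90, 110, 127
n = 127; position = 55n/100 = 69.85.
This falls in the class 100 ≤ t < 120: L = 100, F = 66, f = 24, h = 20.
55th percentile ≈ 100 + ((69.85 − 66) / 24) × 20 = 103.2083

103.2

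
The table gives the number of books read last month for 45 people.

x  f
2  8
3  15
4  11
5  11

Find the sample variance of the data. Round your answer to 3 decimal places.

1.116

Values: 2, 3, 4, 5
n = 45, Σfx = 160, mean = 3.5556
Σfx² = 618
Σf(x − x̄)² = Σfx² − (Σfx)²/n = 618 − 160²/45 = 49.1111
Sample variance = 49.1111 / 44 = 1.1162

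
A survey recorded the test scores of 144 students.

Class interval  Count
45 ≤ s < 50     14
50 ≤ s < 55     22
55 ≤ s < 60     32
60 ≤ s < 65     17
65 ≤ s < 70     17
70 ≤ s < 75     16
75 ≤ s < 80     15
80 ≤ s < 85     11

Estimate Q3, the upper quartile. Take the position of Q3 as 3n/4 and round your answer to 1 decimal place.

71.9

Cumulative frequencies: 14, 36, 68, 85, 102, 118, 133, 144
n = 144; position = 3n/4 = 108.
This falls in the class 70 ≤ s < 75: L = 70, F = 102, f = 16, h = 5.
Upper quartile ≈ 70 + ((108 − 102) / 16) × 5 = 71.8750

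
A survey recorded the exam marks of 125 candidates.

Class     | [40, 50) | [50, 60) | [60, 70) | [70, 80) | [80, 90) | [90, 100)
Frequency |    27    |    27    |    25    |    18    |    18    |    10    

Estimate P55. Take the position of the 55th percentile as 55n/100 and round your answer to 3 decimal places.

65.900

Cumulative frequencies: 27, 54, 79, 97, 115, 125
n = 125; position = 55n/100 = 68.75.
This falls in the class [60, 70): L = 60, F = 54, f = 25, h = 10.
55th percentile ≈ 60 + ((68.75 − 54) / 25) × 10 = 65.9000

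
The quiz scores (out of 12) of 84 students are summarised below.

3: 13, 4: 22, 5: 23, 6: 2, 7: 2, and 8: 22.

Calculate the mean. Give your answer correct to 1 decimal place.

Values: 3, 4, 5, 6, 7, 8
Σfx = 13×3 + 22×4 + 23×5 + 2×6 + 2×7 + 22×8 = 444
n = Σf = 84
Mean = 444 / 84 = 5.2857

5.3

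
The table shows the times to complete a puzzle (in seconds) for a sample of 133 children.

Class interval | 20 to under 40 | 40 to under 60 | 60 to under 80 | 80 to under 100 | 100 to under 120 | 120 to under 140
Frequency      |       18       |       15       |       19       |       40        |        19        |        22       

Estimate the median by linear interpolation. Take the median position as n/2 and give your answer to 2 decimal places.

Cumulative frequencies: 18, 33, 52, 92, 111, 133
n = 133; position = n/2 = 66.5.
This falls in the class 80 to under 100: L = 80, F = 52, f = 40, h = 20.
Median ≈ 80 + ((66.5 − 52) / 40) × 20 = 87.2500

87.25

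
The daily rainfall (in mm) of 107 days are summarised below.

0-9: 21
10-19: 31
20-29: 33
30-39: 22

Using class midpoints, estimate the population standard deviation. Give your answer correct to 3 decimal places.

Midpoints: 4.5, 14.5, 24.5, 34.5
n = 107, Σfm = 2111.5, mean = 19.7336
Σfm² = 52936.75
Σf(m − x̄)² = Σfm² − (Σfm)²/n = 52936.75 − 2111.5²/107 = 11269.1589
Population variance = 11269.1589 / 107 = 105.3192
Standard deviation = √105.3192 = 10.2625

10.263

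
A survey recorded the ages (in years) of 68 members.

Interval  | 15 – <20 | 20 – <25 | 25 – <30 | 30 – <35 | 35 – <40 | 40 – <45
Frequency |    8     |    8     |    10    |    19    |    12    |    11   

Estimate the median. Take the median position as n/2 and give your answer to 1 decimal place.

Cumulative frequencies: 8, 16, 26, 45, 57, 68
n = 68; position = n/2 = 34.
This falls in the class 30 – <35: L = 30, F = 26, f = 19, h = 5.
Median ≈ 30 + ((34 − 26) / 19) × 5 = 32.1053

32.1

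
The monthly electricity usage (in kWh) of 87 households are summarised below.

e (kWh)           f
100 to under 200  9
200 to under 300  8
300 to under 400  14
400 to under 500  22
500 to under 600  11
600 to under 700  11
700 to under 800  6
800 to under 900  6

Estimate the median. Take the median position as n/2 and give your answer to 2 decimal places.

Cumulative frequencies: 9, 17, 31, 53, 64, 75, 81, 87
n = 87; position = n/2 = 43.5.
This falls in the class 400 to under 500: L = 400, F = 31, f = 22, h = 100.
Median ≈ 400 + ((43.5 − 31) / 22) × 100 = 456.8182

456.82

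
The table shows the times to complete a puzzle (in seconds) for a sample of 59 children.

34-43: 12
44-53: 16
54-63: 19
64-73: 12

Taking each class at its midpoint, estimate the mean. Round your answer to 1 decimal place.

Midpoints: 38.5, 48.5, 58.5, 68.5
Σfm = 12×38.5 + 16×48.5 + 19×58.5 + 12×68.5 = 3171.5
n = Σf = 59
Mean = 3171.5 / 59 = 53.7542

53.8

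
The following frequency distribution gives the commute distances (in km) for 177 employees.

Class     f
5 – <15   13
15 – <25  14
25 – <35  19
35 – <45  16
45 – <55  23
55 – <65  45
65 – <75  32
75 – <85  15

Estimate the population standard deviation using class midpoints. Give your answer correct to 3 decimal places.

Midpoints: 10, 20, 30, 40, 50, 60, 70, 80
n = 177, Σfm = 8910, mean = 50.3390
Σfm² = 521900
Σf(m − x̄)² = Σfm² − (Σfm)²/n = 521900 − 8910²/177 = 73379.6610
Population variance = 73379.6610 / 177 = 414.5744
Standard deviation = √414.5744 = 20.3611

20.361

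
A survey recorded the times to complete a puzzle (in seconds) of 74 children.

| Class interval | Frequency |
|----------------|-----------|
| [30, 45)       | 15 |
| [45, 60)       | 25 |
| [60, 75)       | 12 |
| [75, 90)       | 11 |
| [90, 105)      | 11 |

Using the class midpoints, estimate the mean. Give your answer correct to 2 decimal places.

63.04

Midpoints: 37.5, 52.5, 67.5, 82.5, 97.5
Σfm = 15×37.5 + 25×52.5 + 12×67.5 + 11×82.5 + 11×97.5 = 4665
n = Σf = 74
Mean = 4665 / 74 = 63.0405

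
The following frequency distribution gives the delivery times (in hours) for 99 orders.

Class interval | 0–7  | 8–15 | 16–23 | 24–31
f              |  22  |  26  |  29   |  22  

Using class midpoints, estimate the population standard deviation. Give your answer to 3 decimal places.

8.537

Midpoints: 3.5, 11.5, 19.5, 27.5
n = 99, Σfm = 1546.5, mean = 15.6212
Σfm² = 31372.75
Σf(m − x̄)² = Σfm² − (Σfm)²/n = 31372.75 − 1546.5²/99 = 7214.5455
Population variance = 7214.5455 / 99 = 72.8742
Standard deviation = √72.8742 = 8.5366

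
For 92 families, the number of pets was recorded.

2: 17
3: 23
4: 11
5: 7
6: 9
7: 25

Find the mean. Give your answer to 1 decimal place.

Values: 2, 3, 4, 5, 6, 7
Σfx = 17×2 + 23×3 + 11×4 + 7×5 + 9×6 + 25×7 = 411
n = Σf = 92
Mean = 411 / 92 = 4.4674

4.5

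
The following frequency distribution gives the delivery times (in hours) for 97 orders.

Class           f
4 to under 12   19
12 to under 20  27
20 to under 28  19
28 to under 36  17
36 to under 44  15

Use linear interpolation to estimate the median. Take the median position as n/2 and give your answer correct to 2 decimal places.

21.05

Cumulative frequencies: 19, 46, 65, 82, 97
n = 97; position = n/2 = 48.5.
This falls in the class 20 to under 28: L = 20, F = 46, f = 19, h = 8.
Median ≈ 20 + ((48.5 − 46) / 19) × 8 = 21.0526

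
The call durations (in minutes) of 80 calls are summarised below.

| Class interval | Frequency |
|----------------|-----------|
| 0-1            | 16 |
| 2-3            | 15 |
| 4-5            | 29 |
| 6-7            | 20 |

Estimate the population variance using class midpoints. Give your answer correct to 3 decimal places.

Midpoints: 0.5, 2.5, 4.5, 6.5
n = 80, Σfm = 306, mean = 3.8250
Σfm² = 1530
Σf(m − x̄)² = Σfm² − (Σfm)²/n = 1530 − 306²/80 = 359.5500
Population variance = 359.5500 / 80 = 4.4944

4.494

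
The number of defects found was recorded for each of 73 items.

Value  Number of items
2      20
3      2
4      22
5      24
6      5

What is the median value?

Cumulative frequencies: 20, 22, 44, 68, 73
n = 73, so the median is the value in position (n+1)/2 = 37.
Position 37 falls at value 4.

4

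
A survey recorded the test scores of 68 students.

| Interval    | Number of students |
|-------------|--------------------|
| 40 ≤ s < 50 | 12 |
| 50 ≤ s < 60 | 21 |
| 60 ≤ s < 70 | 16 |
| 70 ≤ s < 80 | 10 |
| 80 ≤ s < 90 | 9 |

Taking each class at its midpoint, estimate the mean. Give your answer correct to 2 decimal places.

62.50

Midpoints: 45, 55, 65, 75, 85
Σfm = 12×45 + 21×55 + 16×65 + 10×75 + 9×85 = 4250
n = Σf = 68
Mean = 4250 / 68 = 62.5000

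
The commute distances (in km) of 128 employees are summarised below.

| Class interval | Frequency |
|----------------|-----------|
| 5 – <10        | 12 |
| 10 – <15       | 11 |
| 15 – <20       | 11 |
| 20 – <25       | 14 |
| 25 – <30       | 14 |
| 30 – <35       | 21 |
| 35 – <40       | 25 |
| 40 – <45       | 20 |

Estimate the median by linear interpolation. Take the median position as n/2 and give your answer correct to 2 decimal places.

Cumulative frequencies: 12, 23, 34, 48, 62, 83, 108, 128
n = 128; position = n/2 = 64.
This falls in the class 30 – <35: L = 30, F = 62, f = 21, h = 5.
Median ≈ 30 + ((64 − 62) / 21) × 5 = 30.4762

30.48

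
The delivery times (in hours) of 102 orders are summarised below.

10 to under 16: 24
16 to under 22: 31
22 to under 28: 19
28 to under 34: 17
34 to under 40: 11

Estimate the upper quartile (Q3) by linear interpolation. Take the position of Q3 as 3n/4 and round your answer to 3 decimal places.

28.882

Cumulative frequencies: 24, 55, 74, 91, 102
n = 102; position = 3n/4 = 76.5.
This falls in the class 28 to under 34: L = 28, F = 74, f = 17, h = 6.
Upper quartile ≈ 28 + ((76.5 − 74) / 17) × 6 = 28.8824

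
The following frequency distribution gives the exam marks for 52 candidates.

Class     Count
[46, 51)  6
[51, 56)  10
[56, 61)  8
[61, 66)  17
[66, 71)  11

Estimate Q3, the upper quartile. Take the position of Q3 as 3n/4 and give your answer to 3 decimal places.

Cumulative frequencies: 6, 16, 24, 41, 52
n = 52; position = 3n/4 = 39.
This falls in the class [61, 66): L = 61, F = 24, f = 17, h = 5.
Upper quartile ≈ 61 + ((39 − 24) / 17) × 5 = 65.4118

65.412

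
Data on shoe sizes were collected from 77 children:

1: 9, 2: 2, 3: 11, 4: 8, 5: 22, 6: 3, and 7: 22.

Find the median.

5

Cumulative frequencies: 9, 11, 22, 30, 52, 55, 77
n = 77, so the median is the value in position (n+1)/2 = 39.
Position 39 falls at value 5.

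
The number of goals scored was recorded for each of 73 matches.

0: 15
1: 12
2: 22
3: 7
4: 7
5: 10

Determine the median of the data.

Cumulative frequencies: 15, 27, 49, 56, 63, 73
n = 73, so the median is the value in position (n+1)/2 = 37.
Position 37 falls at value 2.

2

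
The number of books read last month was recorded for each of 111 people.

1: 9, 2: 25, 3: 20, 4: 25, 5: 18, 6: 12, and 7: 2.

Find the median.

4

Cumulative frequencies: 9, 34, 54, 79, 97, 109, 111
n = 111, so the median is the value in position (n+1)/2 = 56.
Position 56 falls at value 4.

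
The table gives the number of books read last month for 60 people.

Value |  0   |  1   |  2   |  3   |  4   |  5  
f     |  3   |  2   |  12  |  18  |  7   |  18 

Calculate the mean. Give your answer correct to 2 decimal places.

Values: 0, 1, 2, 3, 4, 5
Σfx = 3×0 + 2×1 + 12×2 + 18×3 + 7×4 + 18×5 = 198
n = Σf = 60
Mean = 198 / 60 = 3.3000

3.30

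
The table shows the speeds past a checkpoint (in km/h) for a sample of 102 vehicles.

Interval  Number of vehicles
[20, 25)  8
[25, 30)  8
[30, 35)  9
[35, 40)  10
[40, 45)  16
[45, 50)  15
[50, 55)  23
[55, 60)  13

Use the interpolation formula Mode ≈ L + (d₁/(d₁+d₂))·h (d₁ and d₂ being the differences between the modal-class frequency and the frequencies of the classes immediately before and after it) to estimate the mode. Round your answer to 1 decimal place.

52.2

Modal class: [50, 55) (highest frequency 23).
d₁ = 23 − 15 = 8, d₂ = 23 − 13 = 10
Mode ≈ 50 + (8/(8+10)) × 5 = 50 + 2.2222 = 52.2222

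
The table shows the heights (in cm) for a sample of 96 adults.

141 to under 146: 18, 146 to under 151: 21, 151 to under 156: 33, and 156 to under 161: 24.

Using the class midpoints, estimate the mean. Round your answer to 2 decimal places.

Midpoints: 143.5, 148.5, 153.5, 158.5
Σfm = 18×143.5 + 21×148.5 + 33×153.5 + 24×158.5 = 14571
n = Σf = 96
Mean = 14571 / 96 = 151.7812

151.78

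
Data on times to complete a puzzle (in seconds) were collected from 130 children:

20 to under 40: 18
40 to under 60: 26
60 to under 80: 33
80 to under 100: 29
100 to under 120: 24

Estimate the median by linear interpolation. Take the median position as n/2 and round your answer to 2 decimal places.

Cumulative frequencies: 18, 44, 77, 106, 130
n = 130; position = n/2 = 65.
This falls in the class 60 to under 80: L = 60, F = 44, f = 33, h = 20.
Median ≈ 60 + ((65 − 44) / 33) × 20 = 72.7273

72.73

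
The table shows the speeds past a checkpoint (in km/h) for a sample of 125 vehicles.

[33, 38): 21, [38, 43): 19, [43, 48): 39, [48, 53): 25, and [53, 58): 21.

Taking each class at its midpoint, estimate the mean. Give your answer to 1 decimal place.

45.7

Midpoints: 35.5, 40.5, 45.5, 50.5, 55.5
Σfm = 21×35.5 + 19×40.5 + 39×45.5 + 25×50.5 + 21×55.5 = 5717.5
n = Σf = 125
Mean = 5717.5 / 125 = 45.7400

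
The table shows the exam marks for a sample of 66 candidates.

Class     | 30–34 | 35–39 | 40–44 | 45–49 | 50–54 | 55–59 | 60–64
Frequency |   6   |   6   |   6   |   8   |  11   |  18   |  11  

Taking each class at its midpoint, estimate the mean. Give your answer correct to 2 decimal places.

Midpoints: 32, 37, 42, 47, 52, 57, 62
Σfm = 6×32 + 6×37 + 6×42 + 8×47 + 11×52 + 18×57 + 11×62 = 3322
n = Σf = 66
Mean = 3322 / 66 = 50.3333

50.33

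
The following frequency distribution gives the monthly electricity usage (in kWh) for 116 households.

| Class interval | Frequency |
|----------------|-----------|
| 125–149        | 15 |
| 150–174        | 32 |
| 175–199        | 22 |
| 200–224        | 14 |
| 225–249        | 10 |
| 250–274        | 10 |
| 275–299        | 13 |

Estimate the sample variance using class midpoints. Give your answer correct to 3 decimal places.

Midpoints: 137, 162, 187, 212, 237, 262, 287
n = 116, Σfm = 23042, mean = 198.6379
Σfm² = 4838804
Σf(m − x̄)² = Σfm² − (Σfm)²/n = 4838804 − 23042²/116 = 261788.7931
Sample variance = 261788.7931 / 115 = 2276.4243

2276.424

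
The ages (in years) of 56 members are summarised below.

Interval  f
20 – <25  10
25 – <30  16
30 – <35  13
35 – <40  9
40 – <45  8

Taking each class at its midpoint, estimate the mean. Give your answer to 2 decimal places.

Midpoints: 22.5, 27.5, 32.5, 37.5, 42.5
Σfm = 10×22.5 + 16×27.5 + 13×32.5 + 9×37.5 + 8×42.5 = 1765
n = Σf = 56
Mean = 1765 / 56 = 31.5179

31.52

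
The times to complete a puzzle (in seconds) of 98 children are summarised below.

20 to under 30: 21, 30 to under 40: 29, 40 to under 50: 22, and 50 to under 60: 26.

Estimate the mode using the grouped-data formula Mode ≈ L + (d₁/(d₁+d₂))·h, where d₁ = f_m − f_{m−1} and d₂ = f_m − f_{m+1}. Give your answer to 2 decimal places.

Modal class: 30 to under 40 (highest frequency 29).
d₁ = 29 − 21 = 8, d₂ = 29 − 22 = 7
Mode ≈ 30 + (8/(8+7)) × 10 = 30 + 5.3333 = 35.3333

35.33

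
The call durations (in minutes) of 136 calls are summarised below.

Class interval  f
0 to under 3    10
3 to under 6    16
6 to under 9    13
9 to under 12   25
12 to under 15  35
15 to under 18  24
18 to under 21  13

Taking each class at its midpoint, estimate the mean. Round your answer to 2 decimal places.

Midpoints: 1.5, 4.5, 7.5, 10.5, 13.5, 16.5, 19.5
Σfm = 10×1.5 + 16×4.5 + 13×7.5 + 25×10.5 + 35×13.5 + 24×16.5 + 13×19.5 = 1569
n = Σf = 136
Mean = 1569 / 136 = 11.5368

11.54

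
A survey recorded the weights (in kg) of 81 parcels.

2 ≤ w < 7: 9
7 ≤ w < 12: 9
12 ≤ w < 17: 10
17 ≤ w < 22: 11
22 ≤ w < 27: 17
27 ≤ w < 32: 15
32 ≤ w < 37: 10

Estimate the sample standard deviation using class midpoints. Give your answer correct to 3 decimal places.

Midpoints: 4.5, 9.5, 14.5, 19.5, 24.5, 29.5, 34.5
n = 81, Σfm = 1689.5, mean = 20.8580
Σfm² = 42440.25
Σf(m − x̄)² = Σfm² − (Σfm)²/n = 42440.25 − 1689.5²/81 = 7200.6173
Sample variance = 7200.6173 / 80 = 90.0077
Standard deviation = √90.0077 = 9.4872

9.487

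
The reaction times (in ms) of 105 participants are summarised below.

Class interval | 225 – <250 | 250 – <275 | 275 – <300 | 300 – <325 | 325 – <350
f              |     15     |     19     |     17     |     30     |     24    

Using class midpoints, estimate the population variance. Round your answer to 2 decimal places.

Midpoints: 237.5, 262.5, 287.5, 312.5, 337.5
n = 105, Σfm = 30912.5, mean = 294.4048
Σfm² = 9223906.25
Σf(m − x̄)² = Σfm² − (Σfm)²/n = 9223906.25 − 30912.5²/105 = 123119.0476
Population variance = 123119.0476 / 105 = 1172.5624

1172.56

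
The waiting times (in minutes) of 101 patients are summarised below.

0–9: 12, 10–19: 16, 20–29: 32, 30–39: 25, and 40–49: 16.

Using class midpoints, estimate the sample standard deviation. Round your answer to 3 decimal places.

12.253

Midpoints: 4.5, 14.5, 24.5, 34.5, 44.5
n = 101, Σfm = 2644.5, mean = 26.1832
Σfm² = 84255.25
Σf(m − x̄)² = Σfm² − (Σfm)²/n = 84255.25 − 2644.5²/101 = 15013.8614
Sample variance = 15013.8614 / 100 = 150.1386
Standard deviation = √150.1386 = 12.2531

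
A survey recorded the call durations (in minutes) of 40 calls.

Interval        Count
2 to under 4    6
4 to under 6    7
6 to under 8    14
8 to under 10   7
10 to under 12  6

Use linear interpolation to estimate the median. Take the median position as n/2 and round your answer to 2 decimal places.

7.00

Cumulative frequencies: 6, 13, 27, 34, 40
n = 40; position = n/2 = 20.
This falls in the class 6 to under 8: L = 6, F = 13, f = 14, h = 2.
Median ≈ 6 + ((20 − 13) / 14) × 2 = 7.0000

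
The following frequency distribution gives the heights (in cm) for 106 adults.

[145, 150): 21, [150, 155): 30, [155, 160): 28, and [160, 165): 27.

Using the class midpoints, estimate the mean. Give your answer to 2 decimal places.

Midpoints: 147.5, 152.5, 157.5, 162.5
Σfm = 21×147.5 + 30×152.5 + 28×157.5 + 27×162.5 = 16470
n = Σf = 106
Mean = 16470 / 106 = 155.3774

155.38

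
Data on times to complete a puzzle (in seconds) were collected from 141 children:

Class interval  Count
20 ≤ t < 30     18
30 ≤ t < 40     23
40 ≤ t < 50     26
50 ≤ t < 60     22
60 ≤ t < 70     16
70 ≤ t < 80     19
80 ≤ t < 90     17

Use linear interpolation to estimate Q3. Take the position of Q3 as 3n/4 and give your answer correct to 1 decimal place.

70.4

Cumulative frequencies: 18, 41, 67, 89, 105, 124, 141
n = 141; position = 3n/4 = 105.75.
This falls in the class 70 ≤ t < 80: L = 70, F = 105, f = 19, h = 10.
Upper quartile ≈ 70 + ((105.75 − 105) / 19) × 10 = 70.3947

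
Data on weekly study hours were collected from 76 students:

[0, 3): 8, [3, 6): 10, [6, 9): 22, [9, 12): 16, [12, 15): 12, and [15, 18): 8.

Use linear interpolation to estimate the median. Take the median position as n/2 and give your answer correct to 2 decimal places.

8.73

Cumulative frequencies: 8, 18, 40, 56, 68, 76
n = 76; position = n/2 = 38.
This falls in the class [6, 9): L = 6, F = 18, f = 22, h = 3.
Median ≈ 6 + ((38 − 18) / 22) × 3 = 8.7273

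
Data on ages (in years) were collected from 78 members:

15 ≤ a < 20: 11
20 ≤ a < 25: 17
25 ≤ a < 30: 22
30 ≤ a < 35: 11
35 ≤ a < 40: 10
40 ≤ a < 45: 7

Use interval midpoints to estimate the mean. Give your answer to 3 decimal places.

Midpoints: 17.5, 22.5, 27.5, 32.5, 37.5, 42.5
Σfm = 11×17.5 + 17×22.5 + 22×27.5 + 11×32.5 + 10×37.5 + 7×42.5 = 2210
n = Σf = 78
Mean = 2210 / 78 = 28.3333

28.333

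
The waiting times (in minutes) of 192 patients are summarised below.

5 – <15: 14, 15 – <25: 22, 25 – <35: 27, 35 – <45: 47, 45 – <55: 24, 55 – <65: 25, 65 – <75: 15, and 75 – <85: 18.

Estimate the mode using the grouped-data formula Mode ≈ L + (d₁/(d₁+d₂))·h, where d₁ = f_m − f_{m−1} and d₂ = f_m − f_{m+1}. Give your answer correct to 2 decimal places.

39.65

Modal class: 35 – <45 (highest frequency 47).
d₁ = 47 − 27 = 20, d₂ = 47 − 24 = 23
Mode ≈ 35 + (20/(20+23)) × 10 = 35 + 4.6512 = 39.6512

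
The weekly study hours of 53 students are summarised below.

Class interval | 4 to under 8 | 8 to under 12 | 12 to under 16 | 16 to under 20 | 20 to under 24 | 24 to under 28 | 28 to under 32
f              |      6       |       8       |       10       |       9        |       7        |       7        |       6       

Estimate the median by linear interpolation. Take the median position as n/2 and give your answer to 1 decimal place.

17.1

Cumulative frequencies: 6, 14, 24, 33, 40, 47, 53
n = 53; position = n/2 = 26.5.
This falls in the class 16 to under 20: L = 16, F = 24, f = 9, h = 4.
Median ≈ 16 + ((26.5 − 24) / 9) × 4 = 17.1111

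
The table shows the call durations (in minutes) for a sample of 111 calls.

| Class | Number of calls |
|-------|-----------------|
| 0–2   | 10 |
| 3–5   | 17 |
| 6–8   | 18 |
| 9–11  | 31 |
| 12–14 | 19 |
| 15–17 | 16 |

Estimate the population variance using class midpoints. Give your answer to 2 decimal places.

20.30

Midpoints: 1, 4, 7, 10, 13, 16
n = 111, Σfm = 1017, mean = 9.1622
Σfm² = 11571
Σf(m − x̄)² = Σfm² − (Σfm)²/n = 11571 − 1017²/111 = 2253.0811
Population variance = 2253.0811 / 111 = 20.2980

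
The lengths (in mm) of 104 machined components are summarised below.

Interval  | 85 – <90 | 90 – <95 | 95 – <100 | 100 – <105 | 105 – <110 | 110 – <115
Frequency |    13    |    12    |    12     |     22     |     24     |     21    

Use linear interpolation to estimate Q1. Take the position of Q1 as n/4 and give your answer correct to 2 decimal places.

95.42

Cumulative frequencies: 13, 25, 37, 59, 83, 104
n = 104; position = n/4 = 26.
This falls in the class 95 – <100: L = 95, F = 25, f = 12, h = 5.
Lower quartile ≈ 95 + ((26 − 25) / 12) × 5 = 95.4167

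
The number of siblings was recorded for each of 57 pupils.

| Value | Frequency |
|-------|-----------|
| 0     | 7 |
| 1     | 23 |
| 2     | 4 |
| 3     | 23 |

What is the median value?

1

Cumulative frequencies: 7, 30, 34, 57
n = 57, so the median is the value in position (n+1)/2 = 29.
Position 29 falls at value 1.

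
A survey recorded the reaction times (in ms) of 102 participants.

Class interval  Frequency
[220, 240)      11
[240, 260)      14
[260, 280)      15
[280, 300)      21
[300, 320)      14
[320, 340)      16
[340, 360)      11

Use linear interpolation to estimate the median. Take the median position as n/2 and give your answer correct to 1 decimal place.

Cumulative frequencies: 11, 25, 40, 61, 75, 91, 102
n = 102; position = n/2 = 51.
This falls in the class [280, 300): L = 280, F = 40, f = 21, h = 20.
Median ≈ 280 + ((51 − 40) / 21) × 20 = 290.4762

290.5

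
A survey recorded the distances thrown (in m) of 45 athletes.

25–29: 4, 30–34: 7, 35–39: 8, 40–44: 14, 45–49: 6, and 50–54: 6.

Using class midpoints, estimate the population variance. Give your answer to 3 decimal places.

53.506

Midpoints: 27, 32, 37, 42, 47, 52
n = 45, Σfm = 1810, mean = 40.2222
Σfm² = 75210
Σf(m − x̄)² = Σfm² − (Σfm)²/n = 75210 − 1810²/45 = 2407.7778
Population variance = 2407.7778 / 45 = 53.5062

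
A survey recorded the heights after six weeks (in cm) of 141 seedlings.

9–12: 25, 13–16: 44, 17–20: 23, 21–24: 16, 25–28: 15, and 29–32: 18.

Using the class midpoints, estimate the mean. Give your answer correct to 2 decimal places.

Midpoints: 10.5, 14.5, 18.5, 22.5, 26.5, 30.5
Σfm = 25×10.5 + 44×14.5 + 23×18.5 + 16×22.5 + 15×26.5 + 18×30.5 = 2632.5
n = Σf = 141
Mean = 2632.5 / 141 = 18.6702

18.67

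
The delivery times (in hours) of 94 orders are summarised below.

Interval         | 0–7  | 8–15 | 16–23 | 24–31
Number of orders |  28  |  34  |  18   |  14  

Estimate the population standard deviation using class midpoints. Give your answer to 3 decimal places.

8.191

Midpoints: 3.5, 11.5, 19.5, 27.5
n = 94, Σfm = 1225, mean = 13.0319
Σfm² = 22271.5
Σf(m − x̄)² = Σfm² − (Σfm)²/n = 22271.5 − 1225²/94 = 6307.4043
Population variance = 6307.4043 / 94 = 67.1000
Standard deviation = √67.1000 = 8.1915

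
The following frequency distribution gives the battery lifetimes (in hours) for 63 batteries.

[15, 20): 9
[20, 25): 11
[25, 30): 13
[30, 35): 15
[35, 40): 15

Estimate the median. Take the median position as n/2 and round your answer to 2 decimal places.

29.42

Cumulative frequencies: 9, 20, 33, 48, 63
n = 63; position = n/2 = 31.5.
This falls in the class [25, 30): L = 25, F = 20, f = 13, h = 5.
Median ≈ 25 + ((31.5 − 20) / 13) × 5 = 29.4231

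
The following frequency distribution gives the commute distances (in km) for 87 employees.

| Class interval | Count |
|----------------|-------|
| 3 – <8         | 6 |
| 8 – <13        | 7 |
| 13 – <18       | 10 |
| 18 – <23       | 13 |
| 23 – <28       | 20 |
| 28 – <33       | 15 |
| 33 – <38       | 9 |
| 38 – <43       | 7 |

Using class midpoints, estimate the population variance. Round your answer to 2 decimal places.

Midpoints: 5.5, 10.5, 15.5, 20.5, 25.5, 30.5, 35.5, 40.5
n = 87, Σfm = 2098.5, mean = 24.1207
Σfm² = 58601.75
Σf(m − x̄)² = Σfm² − (Σfm)²/n = 58601.75 − 2098.5²/87 = 7984.4828
Population variance = 7984.4828 / 87 = 91.7757

91.78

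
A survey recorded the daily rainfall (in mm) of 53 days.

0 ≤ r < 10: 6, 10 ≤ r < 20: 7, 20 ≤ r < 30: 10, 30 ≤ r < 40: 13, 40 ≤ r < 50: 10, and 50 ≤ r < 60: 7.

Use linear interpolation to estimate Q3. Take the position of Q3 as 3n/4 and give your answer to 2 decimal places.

Cumulative frequencies: 6, 13, 23, 36, 46, 53
n = 53; position = 3n/4 = 39.75.
This falls in the class 40 ≤ r < 50: L = 40, F = 36, f = 10, h = 10.
Upper quartile ≈ 40 + ((39.75 − 36) / 10) × 10 = 43.7500

43.75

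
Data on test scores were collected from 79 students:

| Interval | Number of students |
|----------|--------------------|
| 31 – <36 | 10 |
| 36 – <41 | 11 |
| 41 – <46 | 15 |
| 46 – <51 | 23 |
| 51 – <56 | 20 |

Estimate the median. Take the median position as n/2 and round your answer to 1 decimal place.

46.8

Cumulative frequencies: 10, 21, 36, 59, 79
n = 79; position = n/2 = 39.5.
This falls in the class 46 – <51: L = 46, F = 36, f = 23, h = 5.
Median ≈ 46 + ((39.5 − 36) / 23) × 5 = 46.7609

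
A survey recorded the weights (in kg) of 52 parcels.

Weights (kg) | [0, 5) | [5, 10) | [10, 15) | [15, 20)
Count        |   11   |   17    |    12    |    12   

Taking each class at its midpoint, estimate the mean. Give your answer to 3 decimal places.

9.904

Midpoints: 2.5, 7.5, 12.5, 17.5
Σfm = 11×2.5 + 17×7.5 + 12×12.5 + 12×17.5 = 515
n = Σf = 52
Mean = 515 / 52 = 9.9038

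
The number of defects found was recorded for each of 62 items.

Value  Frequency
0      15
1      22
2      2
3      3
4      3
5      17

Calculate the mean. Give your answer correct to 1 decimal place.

Values: 0, 1, 2, 3, 4, 5
Σfx = 15×0 + 22×1 + 2×2 + 3×3 + 3×4 + 17×5 = 132
n = Σf = 62
Mean = 132 / 62 = 2.1290

2.1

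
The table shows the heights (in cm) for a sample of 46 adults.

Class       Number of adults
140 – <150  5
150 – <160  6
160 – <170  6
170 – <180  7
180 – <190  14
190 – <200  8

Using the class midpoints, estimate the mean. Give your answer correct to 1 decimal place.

174.3

Midpoints: 145, 155, 165, 175, 185, 195
Σfm = 5×145 + 6×155 + 6×165 + 7×175 + 14×185 + 8×195 = 8020
n = Σf = 46
Mean = 8020 / 46 = 174.3478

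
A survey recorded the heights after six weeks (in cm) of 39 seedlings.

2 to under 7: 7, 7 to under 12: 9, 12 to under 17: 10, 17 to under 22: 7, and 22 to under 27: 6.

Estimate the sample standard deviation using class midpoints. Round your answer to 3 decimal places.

6.668

Midpoints: 4.5, 9.5, 14.5, 19.5, 24.5
n = 39, Σfm = 545.5, mean = 13.9872
Σfm² = 9319.75
Σf(m − x̄)² = Σfm² − (Σfm)²/n = 9319.75 − 545.5²/39 = 1689.7436
Sample variance = 1689.7436 / 38 = 44.4669
Standard deviation = √44.4669 = 6.6684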